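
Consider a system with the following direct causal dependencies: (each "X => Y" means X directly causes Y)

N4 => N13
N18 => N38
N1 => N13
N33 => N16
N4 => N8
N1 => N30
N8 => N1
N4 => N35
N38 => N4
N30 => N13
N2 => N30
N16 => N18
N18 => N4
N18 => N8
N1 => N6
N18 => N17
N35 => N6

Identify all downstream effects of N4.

Direct effects: N8, N35, N13.
2 steps out: N1, N6.
3 steps out: N30.
Not reachable from it: N33, N16, N18, N38, N17, N2.

N1, N13, N30, N35, N6, N8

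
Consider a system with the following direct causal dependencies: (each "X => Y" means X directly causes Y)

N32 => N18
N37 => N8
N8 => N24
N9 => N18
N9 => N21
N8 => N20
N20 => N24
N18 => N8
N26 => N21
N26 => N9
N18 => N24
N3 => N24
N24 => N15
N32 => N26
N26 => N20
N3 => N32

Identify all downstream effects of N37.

N15, N20, N24, N8

Direct effects: N8.
2 steps out: N20, N24.
3 steps out: N15.
Not reachable from it: N3, N32, N26, N9, N21, N18.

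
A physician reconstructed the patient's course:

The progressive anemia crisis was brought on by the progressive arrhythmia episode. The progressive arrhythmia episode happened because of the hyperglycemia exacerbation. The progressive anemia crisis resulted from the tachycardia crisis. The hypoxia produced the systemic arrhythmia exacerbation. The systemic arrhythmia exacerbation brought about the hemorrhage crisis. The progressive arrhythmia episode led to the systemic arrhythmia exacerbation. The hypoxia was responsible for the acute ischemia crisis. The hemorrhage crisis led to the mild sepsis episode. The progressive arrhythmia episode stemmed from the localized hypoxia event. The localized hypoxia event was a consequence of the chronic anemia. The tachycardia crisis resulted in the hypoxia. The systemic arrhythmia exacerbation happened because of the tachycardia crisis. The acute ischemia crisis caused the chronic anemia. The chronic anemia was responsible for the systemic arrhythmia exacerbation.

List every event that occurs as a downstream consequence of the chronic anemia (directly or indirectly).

Direct effects: the localized hypoxia event, the systemic arrhythmia exacerbation.
2 steps out: the progressive arrhythmia episode, the hemorrhage crisis.
3 steps out: the progressive anemia crisis, the mild sepsis episode.
Not reachable from it: the tachycardia crisis, the hypoxia, the acute ischemia crisis, the hyperglycemia exacerbation.

the hemorrhage crisis, the localized hypoxia event, the mild sepsis episode, the progressive anemia crisis, the progressive arrhythmia episode, the systemic arrhythmia exacerbation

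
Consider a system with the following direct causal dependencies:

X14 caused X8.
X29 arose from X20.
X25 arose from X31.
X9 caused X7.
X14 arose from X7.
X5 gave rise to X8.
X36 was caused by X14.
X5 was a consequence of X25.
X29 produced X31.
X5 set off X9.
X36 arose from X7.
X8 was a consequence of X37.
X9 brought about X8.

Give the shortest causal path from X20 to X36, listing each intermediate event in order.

X20 → X29
X29 → X31
X31 → X25
X25 → X5
X5 → X9
X9 → X7
X7 → X36
Length: 7 steps.

X20 → X29 → X31 → X25 → X5 → X9 → X7 → X36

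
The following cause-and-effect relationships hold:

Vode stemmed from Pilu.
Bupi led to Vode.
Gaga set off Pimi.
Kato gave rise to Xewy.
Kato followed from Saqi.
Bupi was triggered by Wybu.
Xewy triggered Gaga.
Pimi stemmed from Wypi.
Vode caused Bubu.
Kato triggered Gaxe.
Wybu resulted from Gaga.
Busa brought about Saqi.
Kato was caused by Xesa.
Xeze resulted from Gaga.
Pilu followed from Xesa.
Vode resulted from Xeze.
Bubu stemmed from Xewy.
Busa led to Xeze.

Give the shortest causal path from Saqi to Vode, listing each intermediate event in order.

Saqi → Kato → Xewy → Gaga → Xeze → Vode

Saqi → Kato
Kato → Xewy
Xewy → Gaga
Gaga → Xeze
Xeze → Vode
Length: 5 steps.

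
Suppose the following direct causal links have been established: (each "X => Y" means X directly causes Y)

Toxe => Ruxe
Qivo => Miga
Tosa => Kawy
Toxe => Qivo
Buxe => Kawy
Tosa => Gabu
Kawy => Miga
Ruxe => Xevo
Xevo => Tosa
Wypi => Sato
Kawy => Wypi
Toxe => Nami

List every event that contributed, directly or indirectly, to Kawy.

Immediate causes of Kawy: Tosa, Buxe.
Further upstream: Toxe, Ruxe, Xevo.

Buxe, Ruxe, Tosa, Toxe, Xevo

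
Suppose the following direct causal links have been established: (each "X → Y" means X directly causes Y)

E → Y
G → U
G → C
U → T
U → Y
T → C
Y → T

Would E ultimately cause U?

E leads to Y, T, C; U is not among them.

No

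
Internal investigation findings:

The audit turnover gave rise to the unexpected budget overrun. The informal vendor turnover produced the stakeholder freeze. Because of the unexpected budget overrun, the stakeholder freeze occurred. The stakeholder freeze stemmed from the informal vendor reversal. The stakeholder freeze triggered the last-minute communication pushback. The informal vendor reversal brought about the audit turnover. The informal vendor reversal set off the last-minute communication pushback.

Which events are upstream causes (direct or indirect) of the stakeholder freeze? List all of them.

the audit turnover, the informal vendor reversal, the informal vendor turnover, the unexpected budget overrun

Immediate causes of the stakeholder freeze: the informal vendor reversal, the unexpected budget overrun, the informal vendor turnover.
Further upstream: the audit turnover.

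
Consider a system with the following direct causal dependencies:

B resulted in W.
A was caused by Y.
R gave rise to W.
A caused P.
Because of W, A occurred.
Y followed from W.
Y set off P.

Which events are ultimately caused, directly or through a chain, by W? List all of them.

A, P, Y

Direct effects: Y, A.
2 steps out: P.
Not reachable from it: B, R.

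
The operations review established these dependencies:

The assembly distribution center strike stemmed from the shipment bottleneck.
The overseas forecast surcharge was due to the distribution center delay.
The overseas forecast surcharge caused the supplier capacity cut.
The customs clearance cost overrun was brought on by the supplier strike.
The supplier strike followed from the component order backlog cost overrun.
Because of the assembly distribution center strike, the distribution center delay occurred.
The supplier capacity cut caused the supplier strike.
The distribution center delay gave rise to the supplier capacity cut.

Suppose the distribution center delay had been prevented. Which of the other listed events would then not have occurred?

the overseas forecast surcharge, the supplier capacity cut

Downstream of the distribution center delay: the overseas forecast surcharge, the supplier capacity cut, the supplier strike, the customs clearance cost overrun.
Of those, still caused via another path: the supplier strike, the customs clearance cost overrun.
The remainder have no surviving cause.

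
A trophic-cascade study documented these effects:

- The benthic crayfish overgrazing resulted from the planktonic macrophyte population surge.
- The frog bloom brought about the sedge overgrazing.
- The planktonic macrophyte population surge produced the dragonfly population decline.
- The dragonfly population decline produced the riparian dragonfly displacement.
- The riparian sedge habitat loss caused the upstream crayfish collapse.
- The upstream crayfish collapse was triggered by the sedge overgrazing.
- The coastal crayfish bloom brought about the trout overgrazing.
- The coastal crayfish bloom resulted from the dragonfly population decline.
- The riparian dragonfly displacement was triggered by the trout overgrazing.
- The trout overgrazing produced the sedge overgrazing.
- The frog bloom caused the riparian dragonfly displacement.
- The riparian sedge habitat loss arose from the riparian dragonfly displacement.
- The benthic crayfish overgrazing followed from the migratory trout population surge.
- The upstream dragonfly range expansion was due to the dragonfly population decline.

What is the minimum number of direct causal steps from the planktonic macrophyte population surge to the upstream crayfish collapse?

Shortest chain: the planktonic macrophyte population surge → the dragonfly population decline → the riparian dragonfly displacement → the riparian sedge habitat loss → the upstream crayfish collapse.

4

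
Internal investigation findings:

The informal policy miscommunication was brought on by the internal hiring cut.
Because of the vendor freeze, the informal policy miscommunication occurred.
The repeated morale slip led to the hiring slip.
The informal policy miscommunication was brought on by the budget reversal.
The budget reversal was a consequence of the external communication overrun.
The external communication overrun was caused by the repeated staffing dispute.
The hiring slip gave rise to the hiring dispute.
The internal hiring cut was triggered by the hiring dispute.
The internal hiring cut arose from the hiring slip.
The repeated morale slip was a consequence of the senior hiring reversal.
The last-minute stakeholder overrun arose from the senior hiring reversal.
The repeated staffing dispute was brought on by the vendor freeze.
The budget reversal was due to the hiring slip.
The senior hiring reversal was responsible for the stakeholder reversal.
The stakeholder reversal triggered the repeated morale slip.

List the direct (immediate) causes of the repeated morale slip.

the senior hiring reversal, the stakeholder reversal → the repeated morale slip with nothing further upstream stated.

the senior hiring reversal, the stakeholder reversal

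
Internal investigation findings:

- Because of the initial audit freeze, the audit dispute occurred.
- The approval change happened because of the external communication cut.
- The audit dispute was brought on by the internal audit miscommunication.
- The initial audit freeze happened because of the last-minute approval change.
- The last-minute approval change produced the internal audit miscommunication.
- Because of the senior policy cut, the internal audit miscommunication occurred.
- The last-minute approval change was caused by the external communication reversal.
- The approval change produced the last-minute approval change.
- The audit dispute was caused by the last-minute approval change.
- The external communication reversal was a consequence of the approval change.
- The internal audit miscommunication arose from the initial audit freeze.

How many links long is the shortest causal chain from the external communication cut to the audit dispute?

Shortest chain: the external communication cut → the approval change → the last-minute approval change → the audit dispute.

3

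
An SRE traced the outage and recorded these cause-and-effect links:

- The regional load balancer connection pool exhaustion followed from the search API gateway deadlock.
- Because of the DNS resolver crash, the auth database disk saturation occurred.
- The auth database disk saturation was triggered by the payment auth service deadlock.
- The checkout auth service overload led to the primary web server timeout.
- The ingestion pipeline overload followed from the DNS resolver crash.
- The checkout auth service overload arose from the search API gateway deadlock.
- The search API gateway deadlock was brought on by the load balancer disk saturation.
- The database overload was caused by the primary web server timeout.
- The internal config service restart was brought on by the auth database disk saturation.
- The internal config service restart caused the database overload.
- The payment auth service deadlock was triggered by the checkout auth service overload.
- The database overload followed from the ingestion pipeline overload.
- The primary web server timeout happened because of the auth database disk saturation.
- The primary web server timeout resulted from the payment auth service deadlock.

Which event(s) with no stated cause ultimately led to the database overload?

the DNS resolver crash, the load balancer disk saturation

Tracing upstream from the database overload: the database overload ← the primary web server timeout ← the checkout auth service overload ← the search API gateway deadlock ← the load balancer disk saturation.
A separate upstream branch: the database overload ← the ingestion pipeline overload ← the DNS resolver crash.
Each of those chain origins has no stated cause.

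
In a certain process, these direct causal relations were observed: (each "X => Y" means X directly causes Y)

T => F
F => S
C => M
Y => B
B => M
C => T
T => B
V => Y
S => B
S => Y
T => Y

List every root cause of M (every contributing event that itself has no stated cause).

Tracing upstream from M: M ← C.
A separate upstream branch: M ← B ← Y ← V.
Each of those chain origins has no stated cause.

C, V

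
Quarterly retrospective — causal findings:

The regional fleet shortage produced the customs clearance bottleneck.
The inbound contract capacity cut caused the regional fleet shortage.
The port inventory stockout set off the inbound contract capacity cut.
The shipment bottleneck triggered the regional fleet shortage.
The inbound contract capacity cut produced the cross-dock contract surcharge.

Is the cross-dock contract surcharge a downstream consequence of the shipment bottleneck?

The shipment bottleneck leads to the regional fleet shortage, the customs clearance bottleneck; the cross-dock contract surcharge is not among them.

No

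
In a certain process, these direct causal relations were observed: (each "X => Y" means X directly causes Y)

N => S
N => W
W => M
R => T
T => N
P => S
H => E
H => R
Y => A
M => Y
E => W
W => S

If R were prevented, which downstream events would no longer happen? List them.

N, T

Downstream of R: T, N, W, M, Y, A, S.
Of those, still caused via another path: W, M, Y, A, S.
The remainder have no surviving cause.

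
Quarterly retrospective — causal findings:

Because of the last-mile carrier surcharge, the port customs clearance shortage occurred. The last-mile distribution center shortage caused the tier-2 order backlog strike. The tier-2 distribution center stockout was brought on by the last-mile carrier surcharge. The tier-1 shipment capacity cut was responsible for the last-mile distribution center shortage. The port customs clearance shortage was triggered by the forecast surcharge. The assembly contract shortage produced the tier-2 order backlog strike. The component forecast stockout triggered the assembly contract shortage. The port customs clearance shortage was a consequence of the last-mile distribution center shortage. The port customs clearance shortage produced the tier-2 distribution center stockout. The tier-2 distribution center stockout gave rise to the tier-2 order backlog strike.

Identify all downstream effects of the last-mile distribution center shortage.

Direct effects: the port customs clearance shortage, the tier-2 order backlog strike.
2 steps out: the tier-2 distribution center stockout.
Not reachable from it: the tier-1 shipment capacity cut, the forecast surcharge, the last-mile carrier surcharge, the component forecast stockout, the assembly contract shortage.

the port customs clearance shortage, the tier-2 distribution center stockout, the tier-2 order backlog strike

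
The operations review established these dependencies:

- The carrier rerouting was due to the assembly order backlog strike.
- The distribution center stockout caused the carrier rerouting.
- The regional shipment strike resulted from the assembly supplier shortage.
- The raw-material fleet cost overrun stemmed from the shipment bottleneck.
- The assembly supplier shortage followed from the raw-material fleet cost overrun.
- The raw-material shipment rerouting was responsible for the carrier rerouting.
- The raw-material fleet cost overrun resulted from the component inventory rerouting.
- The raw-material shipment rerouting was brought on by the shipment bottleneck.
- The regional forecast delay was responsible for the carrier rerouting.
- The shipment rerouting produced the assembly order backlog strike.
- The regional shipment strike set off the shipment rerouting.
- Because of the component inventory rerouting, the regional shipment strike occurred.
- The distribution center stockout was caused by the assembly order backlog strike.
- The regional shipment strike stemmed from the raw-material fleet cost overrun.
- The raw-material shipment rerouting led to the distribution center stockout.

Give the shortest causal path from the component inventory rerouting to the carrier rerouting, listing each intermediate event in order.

the component inventory rerouting → the regional shipment strike
the regional shipment strike → the shipment rerouting
the shipment rerouting → the assembly order backlog strike
the assembly order backlog strike → the carrier rerouting
Length: 4 steps.

the component inventory rerouting → the regional shipment strike → the shipment rerouting → the assembly order backlog strike → the carrier rerouting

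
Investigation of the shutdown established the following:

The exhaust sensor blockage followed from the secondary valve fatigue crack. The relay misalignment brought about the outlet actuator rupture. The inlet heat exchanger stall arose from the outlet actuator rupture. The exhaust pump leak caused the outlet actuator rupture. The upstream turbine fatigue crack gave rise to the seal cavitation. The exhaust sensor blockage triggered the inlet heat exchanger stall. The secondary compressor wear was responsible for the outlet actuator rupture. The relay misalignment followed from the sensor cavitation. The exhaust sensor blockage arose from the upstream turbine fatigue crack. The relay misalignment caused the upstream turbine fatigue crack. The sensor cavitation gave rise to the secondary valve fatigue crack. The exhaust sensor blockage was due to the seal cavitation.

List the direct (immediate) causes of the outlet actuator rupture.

the exhaust pump leak, the relay misalignment, the secondary compressor wear

Upstream contributors include the sensor cavitation, but only the exhaust pump leak, the relay misalignment, the secondary compressor wear feed directly into the outlet actuator rupture.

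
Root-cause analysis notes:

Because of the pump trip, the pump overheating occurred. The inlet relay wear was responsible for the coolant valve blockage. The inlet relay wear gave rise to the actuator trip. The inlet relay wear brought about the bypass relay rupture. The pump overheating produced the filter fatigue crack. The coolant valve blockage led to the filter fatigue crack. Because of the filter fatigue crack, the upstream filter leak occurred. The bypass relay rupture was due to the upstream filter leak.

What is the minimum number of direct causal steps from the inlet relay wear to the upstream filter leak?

Shortest chain: the inlet relay wear → the coolant valve blockage → the filter fatigue crack → the upstream filter leak.

3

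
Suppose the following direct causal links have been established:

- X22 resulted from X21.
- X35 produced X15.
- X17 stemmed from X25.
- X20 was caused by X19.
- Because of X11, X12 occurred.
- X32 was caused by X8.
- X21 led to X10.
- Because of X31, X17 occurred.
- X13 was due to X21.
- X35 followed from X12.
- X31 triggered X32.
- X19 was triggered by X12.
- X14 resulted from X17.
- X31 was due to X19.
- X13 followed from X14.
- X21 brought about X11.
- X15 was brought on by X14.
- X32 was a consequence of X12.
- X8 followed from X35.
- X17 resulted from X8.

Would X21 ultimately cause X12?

Yes

There is a causal chain: X21 → X11 → X12.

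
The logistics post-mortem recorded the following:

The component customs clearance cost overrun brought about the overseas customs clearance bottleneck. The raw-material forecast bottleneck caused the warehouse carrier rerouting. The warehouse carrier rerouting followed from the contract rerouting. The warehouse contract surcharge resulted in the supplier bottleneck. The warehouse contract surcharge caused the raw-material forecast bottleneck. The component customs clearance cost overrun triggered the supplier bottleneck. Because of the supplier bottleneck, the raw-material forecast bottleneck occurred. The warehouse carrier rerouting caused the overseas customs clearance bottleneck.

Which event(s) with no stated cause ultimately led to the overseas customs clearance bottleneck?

Tracing upstream from the overseas customs clearance bottleneck: the overseas customs clearance bottleneck ← the warehouse carrier rerouting ← the contract rerouting.
A separate upstream branch: the overseas customs clearance bottleneck ← the warehouse carrier rerouting ← the raw-material forecast bottleneck ← the warehouse contract surcharge.
A separate upstream branch: the overseas customs clearance bottleneck ← the component customs clearance cost overrun.
Each of those chain origins has no stated cause.

the component customs clearance cost overrun, the contract rerouting, the warehouse contract surcharge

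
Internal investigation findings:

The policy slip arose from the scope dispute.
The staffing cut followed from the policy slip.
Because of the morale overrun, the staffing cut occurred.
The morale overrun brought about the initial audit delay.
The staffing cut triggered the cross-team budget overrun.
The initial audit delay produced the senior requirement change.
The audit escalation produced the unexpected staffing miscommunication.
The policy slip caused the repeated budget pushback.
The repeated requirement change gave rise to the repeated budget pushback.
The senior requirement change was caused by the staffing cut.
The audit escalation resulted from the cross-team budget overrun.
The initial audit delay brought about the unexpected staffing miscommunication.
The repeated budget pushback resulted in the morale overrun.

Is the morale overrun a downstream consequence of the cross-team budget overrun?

The cross-team budget overrun leads to the audit escalation, the unexpected staffing miscommunication; the morale overrun is not among them.

No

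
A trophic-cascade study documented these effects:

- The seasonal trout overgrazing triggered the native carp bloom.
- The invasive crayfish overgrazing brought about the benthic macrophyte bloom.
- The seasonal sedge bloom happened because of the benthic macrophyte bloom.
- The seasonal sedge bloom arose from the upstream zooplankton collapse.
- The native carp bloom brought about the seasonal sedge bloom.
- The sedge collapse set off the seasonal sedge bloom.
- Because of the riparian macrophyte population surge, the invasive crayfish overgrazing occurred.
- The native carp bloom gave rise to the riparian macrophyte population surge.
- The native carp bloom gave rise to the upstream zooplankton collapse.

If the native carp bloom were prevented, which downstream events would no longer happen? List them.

the benthic macrophyte bloom, the invasive crayfish overgrazing, the riparian macrophyte population surge, the upstream zooplankton collapse

Downstream of the native carp bloom: the upstream zooplankton collapse, the riparian macrophyte population surge, the invasive crayfish overgrazing, the benthic macrophyte bloom, the seasonal sedge bloom.
Of those, still caused via another path: the seasonal sedge bloom.
The remainder have no surviving cause.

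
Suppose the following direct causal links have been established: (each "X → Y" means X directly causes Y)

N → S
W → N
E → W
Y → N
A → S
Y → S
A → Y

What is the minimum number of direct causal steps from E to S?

Shortest chain: E → W → N → S.

3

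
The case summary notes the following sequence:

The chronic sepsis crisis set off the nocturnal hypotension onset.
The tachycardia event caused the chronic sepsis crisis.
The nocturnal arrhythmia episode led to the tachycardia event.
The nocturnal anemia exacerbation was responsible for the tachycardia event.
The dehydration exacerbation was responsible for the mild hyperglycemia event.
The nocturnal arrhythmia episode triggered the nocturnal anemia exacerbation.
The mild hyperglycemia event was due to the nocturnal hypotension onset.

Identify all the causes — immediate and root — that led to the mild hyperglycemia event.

Immediate causes of the mild hyperglycemia event: the nocturnal hypotension onset, the dehydration exacerbation.
Further upstream: the nocturnal arrhythmia episode, the nocturnal anemia exacerbation, the tachycardia event, the chronic sepsis crisis.

the chronic sepsis crisis, the dehydration exacerbation, the nocturnal anemia exacerbation, the nocturnal arrhythmia episode, the nocturnal hypotension onset, the tachycardia event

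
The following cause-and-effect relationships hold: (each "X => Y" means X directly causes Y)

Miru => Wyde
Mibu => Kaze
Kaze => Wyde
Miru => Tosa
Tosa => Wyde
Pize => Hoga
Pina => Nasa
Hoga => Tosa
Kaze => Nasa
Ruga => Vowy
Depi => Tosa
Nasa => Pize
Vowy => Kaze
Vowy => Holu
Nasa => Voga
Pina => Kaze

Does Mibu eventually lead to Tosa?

Yes

There is a causal chain: Mibu → Kaze → Nasa → Pize → Hoga → Tosa.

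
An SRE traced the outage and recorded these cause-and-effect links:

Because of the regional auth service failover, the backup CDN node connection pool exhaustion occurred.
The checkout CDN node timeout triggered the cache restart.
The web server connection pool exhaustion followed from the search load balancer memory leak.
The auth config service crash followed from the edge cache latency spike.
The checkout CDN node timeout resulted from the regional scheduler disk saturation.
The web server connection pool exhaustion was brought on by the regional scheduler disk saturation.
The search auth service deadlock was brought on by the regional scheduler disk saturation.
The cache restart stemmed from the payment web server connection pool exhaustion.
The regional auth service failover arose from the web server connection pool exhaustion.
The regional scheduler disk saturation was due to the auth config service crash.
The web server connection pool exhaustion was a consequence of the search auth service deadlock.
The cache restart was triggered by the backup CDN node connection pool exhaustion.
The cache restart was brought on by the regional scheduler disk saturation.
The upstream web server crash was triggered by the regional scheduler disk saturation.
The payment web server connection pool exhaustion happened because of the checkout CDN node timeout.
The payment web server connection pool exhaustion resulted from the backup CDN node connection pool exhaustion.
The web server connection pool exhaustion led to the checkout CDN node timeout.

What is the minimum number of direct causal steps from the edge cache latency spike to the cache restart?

3

Shortest chain: the edge cache latency spike → the auth config service crash → the regional scheduler disk saturation → the cache restart.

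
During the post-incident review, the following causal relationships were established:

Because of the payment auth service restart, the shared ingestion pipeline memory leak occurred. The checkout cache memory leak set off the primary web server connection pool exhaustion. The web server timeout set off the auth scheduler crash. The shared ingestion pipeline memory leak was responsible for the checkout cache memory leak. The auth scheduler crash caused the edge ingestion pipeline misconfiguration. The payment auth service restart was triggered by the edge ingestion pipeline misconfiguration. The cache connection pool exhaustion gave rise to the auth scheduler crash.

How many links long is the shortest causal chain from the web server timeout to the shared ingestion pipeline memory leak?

Shortest chain: the web server timeout → the auth scheduler crash → the edge ingestion pipeline misconfiguration → the payment auth service restart → the shared ingestion pipeline memory leak.

4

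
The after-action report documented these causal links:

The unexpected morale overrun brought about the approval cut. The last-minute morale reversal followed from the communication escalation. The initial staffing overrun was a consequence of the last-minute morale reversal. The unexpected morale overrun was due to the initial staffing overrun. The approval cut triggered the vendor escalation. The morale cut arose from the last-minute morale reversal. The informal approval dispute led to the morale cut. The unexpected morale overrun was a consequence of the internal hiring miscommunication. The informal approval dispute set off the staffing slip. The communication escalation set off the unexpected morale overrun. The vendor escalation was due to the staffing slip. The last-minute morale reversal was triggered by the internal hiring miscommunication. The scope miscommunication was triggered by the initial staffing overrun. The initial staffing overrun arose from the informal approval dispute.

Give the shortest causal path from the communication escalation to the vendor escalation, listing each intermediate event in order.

the communication escalation → the unexpected morale overrun
the unexpected morale overrun → the approval cut
the approval cut → the vendor escalation
Length: 3 steps.

the communication escalation → the unexpected morale overrun → the approval cut → the vendor escalation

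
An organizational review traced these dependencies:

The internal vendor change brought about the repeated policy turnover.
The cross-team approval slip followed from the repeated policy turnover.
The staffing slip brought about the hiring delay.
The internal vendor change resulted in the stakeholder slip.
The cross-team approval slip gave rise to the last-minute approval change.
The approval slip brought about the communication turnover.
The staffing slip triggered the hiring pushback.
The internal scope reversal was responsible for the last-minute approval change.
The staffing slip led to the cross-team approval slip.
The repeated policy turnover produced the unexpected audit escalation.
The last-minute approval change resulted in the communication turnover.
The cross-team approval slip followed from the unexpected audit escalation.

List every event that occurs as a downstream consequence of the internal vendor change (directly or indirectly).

the communication turnover, the cross-team approval slip, the last-minute approval change, the repeated policy turnover, the stakeholder slip, the unexpected audit escalation

Direct effects: the stakeholder slip, the repeated policy turnover.
2 steps out: the unexpected audit escalation, the cross-team approval slip.
3 steps out: the last-minute approval change.
4 steps out: the communication turnover.
Not reachable from it: the staffing slip, the hiring delay, the internal scope reversal, the hiring pushback, the approval slip.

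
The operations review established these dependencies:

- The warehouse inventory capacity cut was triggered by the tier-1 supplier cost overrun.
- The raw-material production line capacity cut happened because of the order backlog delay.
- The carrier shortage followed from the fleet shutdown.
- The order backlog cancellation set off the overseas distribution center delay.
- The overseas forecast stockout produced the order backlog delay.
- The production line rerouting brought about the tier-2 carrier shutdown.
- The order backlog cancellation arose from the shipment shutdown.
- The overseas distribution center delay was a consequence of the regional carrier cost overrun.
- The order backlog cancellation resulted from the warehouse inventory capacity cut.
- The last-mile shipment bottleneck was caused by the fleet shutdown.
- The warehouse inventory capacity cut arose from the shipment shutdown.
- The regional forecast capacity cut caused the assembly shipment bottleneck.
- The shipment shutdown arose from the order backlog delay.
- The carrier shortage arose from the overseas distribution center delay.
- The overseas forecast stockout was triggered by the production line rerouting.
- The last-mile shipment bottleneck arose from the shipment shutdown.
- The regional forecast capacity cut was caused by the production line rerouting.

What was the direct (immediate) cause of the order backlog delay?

the overseas forecast stockout

Upstream contributors include the production line rerouting, but only the overseas forecast stockout feeds directly into the order backlog delay.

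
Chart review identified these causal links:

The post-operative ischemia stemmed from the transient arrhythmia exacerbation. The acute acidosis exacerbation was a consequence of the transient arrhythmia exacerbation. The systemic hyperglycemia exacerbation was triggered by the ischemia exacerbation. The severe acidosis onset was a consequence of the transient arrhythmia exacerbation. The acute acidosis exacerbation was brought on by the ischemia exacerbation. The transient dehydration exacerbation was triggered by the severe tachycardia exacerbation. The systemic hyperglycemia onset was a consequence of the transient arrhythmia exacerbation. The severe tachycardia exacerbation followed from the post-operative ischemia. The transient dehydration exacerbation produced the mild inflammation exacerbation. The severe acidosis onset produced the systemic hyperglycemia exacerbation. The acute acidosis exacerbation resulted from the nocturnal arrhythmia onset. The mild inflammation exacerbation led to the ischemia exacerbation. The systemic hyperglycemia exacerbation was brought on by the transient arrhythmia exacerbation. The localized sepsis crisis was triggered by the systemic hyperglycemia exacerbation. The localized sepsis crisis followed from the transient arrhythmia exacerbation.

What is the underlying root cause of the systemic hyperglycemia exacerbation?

Tracing upstream from the systemic hyperglycemia exacerbation: the systemic hyperglycemia exacerbation ← the transient arrhythmia exacerbation.
The transient arrhythmia exacerbation has no stated cause, so it is the root.

the transient arrhythmia exacerbation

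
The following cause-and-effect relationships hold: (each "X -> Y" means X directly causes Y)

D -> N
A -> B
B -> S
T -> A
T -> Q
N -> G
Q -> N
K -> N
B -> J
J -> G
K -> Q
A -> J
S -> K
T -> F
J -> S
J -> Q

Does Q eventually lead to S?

No

Q leads to N, G; S is not among them.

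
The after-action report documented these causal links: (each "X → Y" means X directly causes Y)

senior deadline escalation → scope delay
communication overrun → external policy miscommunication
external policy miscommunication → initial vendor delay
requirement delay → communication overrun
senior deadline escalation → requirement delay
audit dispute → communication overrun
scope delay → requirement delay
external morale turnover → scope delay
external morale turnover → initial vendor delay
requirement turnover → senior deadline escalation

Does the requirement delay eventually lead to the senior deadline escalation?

No

The requirement delay leads to the communication overrun, the external policy miscommunication, the initial vendor delay; the senior deadline escalation is not among them.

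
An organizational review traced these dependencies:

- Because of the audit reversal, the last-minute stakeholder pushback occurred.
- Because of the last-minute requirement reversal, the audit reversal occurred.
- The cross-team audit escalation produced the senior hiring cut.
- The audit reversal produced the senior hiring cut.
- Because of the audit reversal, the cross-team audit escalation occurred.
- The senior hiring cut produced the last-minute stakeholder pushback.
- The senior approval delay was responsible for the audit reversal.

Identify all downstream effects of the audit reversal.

Direct effects: the cross-team audit escalation, the senior hiring cut, the last-minute stakeholder pushback.
Not reachable from it: the senior approval delay, the last-minute requirement reversal.

the cross-team audit escalation, the last-minute stakeholder pushback, the senior hiring cut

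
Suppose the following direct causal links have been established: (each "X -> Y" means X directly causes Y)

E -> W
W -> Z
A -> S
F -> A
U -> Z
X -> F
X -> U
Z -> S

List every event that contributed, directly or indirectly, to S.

A, E, F, U, W, X, Z

Immediate causes of S: Z, A.
Further upstream: E, X, W, U, F.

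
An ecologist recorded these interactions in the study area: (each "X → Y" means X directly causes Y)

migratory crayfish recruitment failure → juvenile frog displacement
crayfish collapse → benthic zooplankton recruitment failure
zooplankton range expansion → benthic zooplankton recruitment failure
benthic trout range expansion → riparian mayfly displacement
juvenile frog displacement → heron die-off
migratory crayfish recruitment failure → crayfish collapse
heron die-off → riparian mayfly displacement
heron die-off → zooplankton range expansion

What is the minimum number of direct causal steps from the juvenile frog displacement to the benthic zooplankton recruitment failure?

3

Shortest chain: the juvenile frog displacement → the heron die-off → the zooplankton range expansion → the benthic zooplankton recruitment failure.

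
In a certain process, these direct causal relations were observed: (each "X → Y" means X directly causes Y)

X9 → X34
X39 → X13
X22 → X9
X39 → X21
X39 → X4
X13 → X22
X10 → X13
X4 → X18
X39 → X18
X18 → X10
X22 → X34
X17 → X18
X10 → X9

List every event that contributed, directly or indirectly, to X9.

Immediate causes of X9: X10, X22.
Further upstream: X39, X4, X17, X18, X13.

X10, X13, X17, X18, X22, X39, X4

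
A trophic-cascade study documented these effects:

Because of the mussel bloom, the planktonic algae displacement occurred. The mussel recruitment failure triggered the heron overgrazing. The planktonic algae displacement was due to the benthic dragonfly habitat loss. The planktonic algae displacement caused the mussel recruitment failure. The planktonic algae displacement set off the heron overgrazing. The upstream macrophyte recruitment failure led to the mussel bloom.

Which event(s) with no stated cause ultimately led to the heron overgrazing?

the benthic dragonfly habitat loss, the upstream macrophyte recruitment failure

Tracing upstream from the heron overgrazing: the heron overgrazing ← the planktonic algae displacement ← the mussel bloom ← the upstream macrophyte recruitment failure.
A separate upstream branch: the heron overgrazing ← the planktonic algae displacement ← the benthic dragonfly habitat loss.
Each of those chain origins has no stated cause.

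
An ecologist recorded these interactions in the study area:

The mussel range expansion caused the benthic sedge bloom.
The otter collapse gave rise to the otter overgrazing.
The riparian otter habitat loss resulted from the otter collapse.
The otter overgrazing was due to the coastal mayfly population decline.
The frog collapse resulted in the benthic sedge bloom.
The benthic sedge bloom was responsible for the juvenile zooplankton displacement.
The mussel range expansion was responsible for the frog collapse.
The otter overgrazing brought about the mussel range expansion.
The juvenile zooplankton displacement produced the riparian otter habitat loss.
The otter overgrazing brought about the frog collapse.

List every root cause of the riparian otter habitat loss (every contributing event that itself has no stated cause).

the coastal mayfly population decline, the otter collapse

Tracing upstream from the riparian otter habitat loss: the riparian otter habitat loss ← the otter collapse.
A separate upstream branch: the riparian otter habitat loss ← the juvenile zooplankton displacement ← the benthic sedge bloom ← the mussel range expansion ← the otter overgrazing ← the coastal mayfly population decline.
Each of those chain origins has no stated cause.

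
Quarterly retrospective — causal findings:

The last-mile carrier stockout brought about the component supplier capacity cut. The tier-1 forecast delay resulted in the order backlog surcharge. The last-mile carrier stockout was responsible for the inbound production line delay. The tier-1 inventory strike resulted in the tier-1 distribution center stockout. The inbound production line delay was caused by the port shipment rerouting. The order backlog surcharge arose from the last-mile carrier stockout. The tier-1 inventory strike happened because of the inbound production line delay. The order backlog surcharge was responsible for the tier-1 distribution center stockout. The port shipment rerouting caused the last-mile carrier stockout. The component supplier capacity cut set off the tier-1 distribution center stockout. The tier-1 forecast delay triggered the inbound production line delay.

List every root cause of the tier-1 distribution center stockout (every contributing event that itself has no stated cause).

Tracing upstream from the tier-1 distribution center stockout: the tier-1 distribution center stockout ← the order backlog surcharge ← the tier-1 forecast delay.
A separate upstream branch: the tier-1 distribution center stockout ← the component supplier capacity cut ← the last-mile carrier stockout ← the port shipment rerouting.
Each of those chain origins has no stated cause.

the port shipment rerouting, the tier-1 forecast delay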